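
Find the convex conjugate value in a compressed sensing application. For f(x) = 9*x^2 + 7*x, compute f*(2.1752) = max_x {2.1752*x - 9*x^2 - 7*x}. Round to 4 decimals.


f*(y) = sup_x {y*x - a*x^2 - b*x} = sup_x {(y-b)*x - a*x^2}
FOC: (y - b) - 2a*x = 0 => x* = (y - b)/(2a)
x* = (2.1752 - 7)/(2*9) = -0.268
f*(2.1752) = (y-b)^2/(4a) = (2.1752 - 7)^2/(4*9)
= 23.2787/36 = 0.6466


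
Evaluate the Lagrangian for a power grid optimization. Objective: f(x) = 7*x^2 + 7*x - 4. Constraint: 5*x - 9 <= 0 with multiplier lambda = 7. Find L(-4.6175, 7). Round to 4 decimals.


Step 1: Evaluate f(x).
f(-4.6175) = 7*(-4.6175)^2 + 7*(-4.6175) - 4 = 112.9266
Step 2: Evaluate g(x).
g(-4.6175) = 5*-4.6175 - 9 = -32.0875
Step 3: Compute Lagrangian.
L = 112.9266 + 7*-32.0875 = -111.6859


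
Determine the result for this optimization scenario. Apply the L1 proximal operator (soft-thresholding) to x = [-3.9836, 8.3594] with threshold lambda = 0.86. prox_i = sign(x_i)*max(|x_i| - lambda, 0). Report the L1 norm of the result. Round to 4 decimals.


Soft-thresholding with lambda = 0.86:
prox(-3.9836) = sign(-3.9836)*max(|-3.9836| - 0.86, 0) = -3.1236
prox(8.3594) = sign(8.3594)*max(|8.3594| - 0.86, 0) = 7.4994
prox(x) = [-3.1236, 7.4994]
||prox(x)||_1 = 3.1236 + 7.4994 = 10.623


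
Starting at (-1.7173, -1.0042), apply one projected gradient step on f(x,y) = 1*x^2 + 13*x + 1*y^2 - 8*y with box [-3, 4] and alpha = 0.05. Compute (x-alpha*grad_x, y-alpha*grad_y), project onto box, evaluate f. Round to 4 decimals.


Step 1: Compute gradient at (-1.7173, -1.0042).
grad_x = 2*1*-1.7173 + 13 = 9.5654
grad_y = 2*1*-1.0042 - 8 = -10.0084
Step 2: Gradient step.
x_raw = -1.7173 - 0.05*9.5654 = -2.1956
y_raw = -1.0042 - 0.05*-10.0084 = -0.5038
Step 3: Project onto [-3, 4].
x_proj = clip(-2.1956) = -2.1956
y_proj = clip(-0.5038) = -0.5038
Step 4: Evaluate f.
f(-2.1956, -0.5038) = -19.4378


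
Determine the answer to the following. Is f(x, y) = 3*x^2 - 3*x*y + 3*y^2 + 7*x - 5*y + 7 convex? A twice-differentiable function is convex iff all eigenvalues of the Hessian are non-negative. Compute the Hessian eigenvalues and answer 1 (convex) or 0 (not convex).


The Hessian of f(x,y) = 3*x^2 - 3*x*y + 3*y^2 + 7*x - 5*y + 7 is:
H = [[6, -3], [-3, 6]]
Trace = 6 + 6 = 12
Determinant = 6*6 - (-3)^2 = 27
Discriminant = (12)^2 - 4*27 = 36.0
Eigenvalues: lambda_1 = 3.0, lambda_2 = 9.0
The function is convex.

1


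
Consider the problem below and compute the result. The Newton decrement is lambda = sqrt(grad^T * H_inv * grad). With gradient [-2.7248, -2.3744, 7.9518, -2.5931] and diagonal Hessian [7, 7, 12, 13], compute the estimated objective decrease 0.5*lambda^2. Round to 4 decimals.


Step 1: H is diagonal, so H^(-1) * g = [-0.3893, -0.3392, 0.6627, -0.1995].
Step 2: g^T H^(-1) g = sum_i g_i^2 / H_ii
  = (-2.7248)^2/7 + (-2.3744)^2/7 + (7.9518)^2/12 + (-2.5931)^2/13
  = 1.0606 + 0.8054 + 5.2693 + 0.5172 = 7.6525
Step 3: Objective decrease = 0.5 * g^T H^(-1) g = 3.8263


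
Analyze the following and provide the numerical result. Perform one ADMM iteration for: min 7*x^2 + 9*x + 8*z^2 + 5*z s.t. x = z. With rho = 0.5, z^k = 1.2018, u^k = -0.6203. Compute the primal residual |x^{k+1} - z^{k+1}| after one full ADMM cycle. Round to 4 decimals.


ADMM iteration with rho = 0.5, z^k = 1.2018, u^k = -0.6203
Step 1: x-update.
Minimize 7*x^2 + 9*x + (0.5/2)*(x - 1.2018 - 0.6203)^2
FOC: (2*7 + 0.5)*x = -9 + 0.5*(1.2018 + 0.6203)
x^{k+1} = -0.5579
Step 2: z-update.
Minimize 8*z^2 + 5*z + (0.5/2)*(-0.5579 - z - 0.6203)^2
FOC: (2*8 + 0.5)*z = -5 + 0.5*(-0.5579 - 0.6203)
z^{k+1} = -0.3387
Step 3: u-update.
u^{k+1} = -0.6203 - 0.5579 + 0.3387 = -0.8394
Step 4: Primal residual = |-0.5579 + 0.3387| = 0.2191


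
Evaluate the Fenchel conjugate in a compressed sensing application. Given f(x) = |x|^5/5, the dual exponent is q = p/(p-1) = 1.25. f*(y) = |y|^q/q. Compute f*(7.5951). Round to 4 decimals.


The conjugate exponent q satisfies 1/p + 1/q = 1.
p = 5, so q = 5/(5 - 1) = 1.25
|y|^q = 7.5951^1.25 = 12.6086
f*(7.5951) = 12.6086 / 1.25 = 10.0869


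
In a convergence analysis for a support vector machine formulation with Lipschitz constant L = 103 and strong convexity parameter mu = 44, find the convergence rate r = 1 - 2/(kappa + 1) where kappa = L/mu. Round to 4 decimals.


Step 1: Compute the condition number.
kappa = L/mu = 103/44 = 2.3409
Step 2: Compute the convergence rate.
r = 1 - 2/(kappa + 1) = 1 - 2*mu/(L + mu) = (L - mu)/(L + mu) = 59/147 = 0.4014


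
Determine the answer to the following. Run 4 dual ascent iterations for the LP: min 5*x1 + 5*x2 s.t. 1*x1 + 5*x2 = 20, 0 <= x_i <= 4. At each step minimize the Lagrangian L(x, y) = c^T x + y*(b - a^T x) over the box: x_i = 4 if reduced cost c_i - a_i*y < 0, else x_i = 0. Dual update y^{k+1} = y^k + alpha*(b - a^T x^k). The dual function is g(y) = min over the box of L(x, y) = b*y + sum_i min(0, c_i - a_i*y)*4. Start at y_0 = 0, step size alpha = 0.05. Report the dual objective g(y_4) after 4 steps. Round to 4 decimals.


Dual ascent for LP: min 5*x1 + 5*x2, 1*x1 + 5*x2 = 20, 0 <= x_i <= 4
Step 1: y^k = 0.0, reduced costs: (5.0, 5.0)
  x^k = (0.0, 0.0), subgradient = b - a^T x = 20.0
  y^{k+1} = 0.0 + 0.05*20.0 = 1.0
Step 2: y^k = 1.0, reduced costs: (4.0, 0.0)
  x^k = (0.0, 0.0), subgradient = b - a^T x = 20.0
  y^{k+1} = 1.0 + 0.05*20.0 = 2.0
Step 3: y^k = 2.0, reduced costs: (3.0, -5.0)
  x^k = (0.0, 4.0), subgradient = b - a^T x = 0.0
  y^{k+1} = 2.0 + 0.05*0.0 = 2.0
Step 4: y^k = 2.0, reduced costs: (3.0, -5.0)
  x^k = (0.0, 4.0), subgradient = b - a^T x = 0.0
  y^{k+1} = 2.0 + 0.05*0.0 = 2.0
Dual objective at y_4 = 2.0: reduced costs (3.0, -5.0), box minimizer x = (0.0, 4.0)
g(y_4) = b*y + (c1 - a1*y)*x1 + (c2 - a2*y)*x2 = 20*2.0 + 3.0*0.0 + (-5.0)*4.0 = 40.0 + 0.0 - 20.0 = 20.0


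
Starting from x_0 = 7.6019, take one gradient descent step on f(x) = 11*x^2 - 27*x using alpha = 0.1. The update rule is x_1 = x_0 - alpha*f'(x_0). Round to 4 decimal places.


We compute the gradient at x_0 and apply the update.
f'(x) = 22*x - 27
f'(7.6019) = 22*7.6019 - 27 = 140.2418
x_1 = 7.6019 - 0.1*140.2418 = -6.4223


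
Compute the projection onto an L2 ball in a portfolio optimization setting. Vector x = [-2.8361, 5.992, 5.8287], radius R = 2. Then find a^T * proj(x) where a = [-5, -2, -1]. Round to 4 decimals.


Step 1: Compute ||x|| (intermediates to 6 decimals).
||x|| = sqrt((-2.8361)^2 + 5.992^2 + 5.8287^2) = 8.827303
Step 2: Project.
Since ||x|| > R, scale = R/||x|| = 2/8.827303 = 0.22657, proj(x) = scale * x
proj(x) = [-0.642575, 1.357607, 1.320609]
Step 3: Dot product.
a^T * proj(x) = -5*(-0.642575) - 2*1.357607 - 1*1.320609 = -0.8229


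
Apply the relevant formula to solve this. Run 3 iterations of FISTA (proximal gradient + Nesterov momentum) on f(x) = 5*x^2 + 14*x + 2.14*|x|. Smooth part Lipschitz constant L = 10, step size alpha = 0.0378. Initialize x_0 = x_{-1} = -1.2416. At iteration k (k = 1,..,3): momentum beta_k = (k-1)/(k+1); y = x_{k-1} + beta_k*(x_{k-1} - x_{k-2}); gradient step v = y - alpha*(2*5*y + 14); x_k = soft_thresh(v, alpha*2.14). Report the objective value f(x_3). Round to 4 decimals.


FISTA on f(x) = 5*x^2 + 14*x + 2.14*|x|
L = 10, alpha = 0.0378
Iteration 1: beta = 0.0, y = -1.2416 + 0.0*(-1.2416 + 1.2416) = -1.2416
  grad(y) = 1.584, v = y - alpha*grad = -1.3015
  prox(v) = soft_thresh(-1.3015, 0.0809) = -1.2206
Iteration 2: beta = 0.3333, y = -1.2206 + 0.3333*(-1.2206 + 1.2416) = -1.2136
  grad(y) = 1.8642, v = y - alpha*grad = -1.284
  prox(v) = soft_thresh(-1.284, 0.0809) = -1.2032
Iteration 3: beta = 0.5, y = -1.2032 + 0.5*(-1.2032 + 1.2206) = -1.1944
  grad(y) = 2.0556, v = y - alpha*grad = -1.2721
  prox(v) = soft_thresh(-1.2721, 0.0809) = -1.1912
f(x_3) = 5*(-1.1912)^2 + 14*(-1.1912) + 2.14*|-1.1912| = -7.0328


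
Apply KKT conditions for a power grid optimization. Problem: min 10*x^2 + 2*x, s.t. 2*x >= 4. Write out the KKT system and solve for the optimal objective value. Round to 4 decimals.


Step 1: Try lambda = 0 (constraint inactive).
x_unc = -2/(2*10) = -0.1
Check: 2*-0.1 = -0.2 < 4 -- violated!
Step 2: Constraint must be active: 2*x = 4
x* = 4/2 = 2.0
lambda = (2*10*2.0 + 2)/2 = 21.0
Step 3: Compute optimal value.
f(x*) = 10*2.0^2 + 2*2.0 = 44.0


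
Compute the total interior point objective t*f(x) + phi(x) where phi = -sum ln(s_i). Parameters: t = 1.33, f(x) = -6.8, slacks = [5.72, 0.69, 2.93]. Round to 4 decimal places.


Step 1: Compute log-barrier.
ln values: [1.744, -0.3711, 1.075]
phi = -(1.744 - 0.3711 + 1.075) = -2.4479
Step 2: Compute augmented objective.
t*f(x) = 1.33*-6.8 = -9.044
Total = -9.044 - 2.4479 = -11.4919


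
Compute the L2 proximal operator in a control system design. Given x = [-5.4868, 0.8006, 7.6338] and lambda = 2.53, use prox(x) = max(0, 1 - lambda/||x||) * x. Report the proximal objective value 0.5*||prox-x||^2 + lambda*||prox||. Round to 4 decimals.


Step 1: Compute ||x||.
||x|| = 9.4351
Step 2: Compute scaling factor.
scale = max(0, 1 - 2.53/9.4351) = 0.7319
Step 3: prox(x) = [-4.0155, 0.5859, 5.5868]
||prox(x)|| = 6.9051
Step 4: Proximal objective.
0.5*||prox-x||^2 = 3.2005
lambda*||prox|| = 17.4699
Total = 20.6703


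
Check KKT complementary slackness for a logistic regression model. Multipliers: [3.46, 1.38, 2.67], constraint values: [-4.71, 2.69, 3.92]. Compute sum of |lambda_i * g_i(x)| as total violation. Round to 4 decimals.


KKT complementary slackness check:
lambda_1 * g_1 = 3.46 * -4.71 = -16.2966
lambda_2 * g_2 = 1.38 * 2.69 = 3.7122
lambda_3 * g_3 = 2.67 * 3.92 = 10.4664
Total violation = 16.2966 + 3.7122 + 10.4664 = 30.4752


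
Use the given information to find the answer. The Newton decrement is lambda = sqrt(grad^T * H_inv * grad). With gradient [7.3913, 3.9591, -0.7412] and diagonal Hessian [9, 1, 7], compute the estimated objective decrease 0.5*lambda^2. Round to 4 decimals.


Step 1: H is diagonal, so H^(-1) * g = [0.8213, 3.9591, -0.1059].
Step 2: g^T H^(-1) g = sum_i g_i^2 / H_ii
  = (7.3913)^2/9 + (3.9591)^2/1 + (-0.7412)^2/7
  = 6.0701 + 15.6745 + 0.0785 = 21.8231
Step 3: Objective decrease = 0.5 * g^T H^(-1) g = 10.9116


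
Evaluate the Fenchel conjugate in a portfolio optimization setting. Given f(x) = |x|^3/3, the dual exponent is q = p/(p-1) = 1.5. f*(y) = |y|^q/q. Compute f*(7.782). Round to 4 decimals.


The conjugate exponent q satisfies 1/p + 1/q = 1.
p = 3, so q = 3/(3 - 1) = 1.5
|y|^q = 7.782^1.5 = 21.7089
f*(7.782) = 21.7089 / 1.5 = 14.4726


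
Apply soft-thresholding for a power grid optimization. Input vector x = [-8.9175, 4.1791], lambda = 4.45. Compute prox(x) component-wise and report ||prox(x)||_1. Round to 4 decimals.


Soft-thresholding with lambda = 4.45:
prox(-8.9175) = sign(-8.9175)*max(|-8.9175| - 4.45, 0) = -4.4675
prox(4.1791) = sign(4.1791)*max(|4.1791| - 4.45, 0) = 0.0
prox(x) = [-4.4675, 0.0]
||prox(x)||_1 = 4.4675 + 0.0 = 4.4675


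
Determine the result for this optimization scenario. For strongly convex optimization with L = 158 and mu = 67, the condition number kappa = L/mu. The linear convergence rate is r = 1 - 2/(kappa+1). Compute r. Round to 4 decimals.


Step 1: Compute the condition number.
kappa = L/mu = 158/67 = 2.3582
Step 2: Compute the convergence rate.
r = 1 - 2/(kappa + 1) = 1 - 2*mu/(L + mu) = (L - mu)/(L + mu) = 91/225 = 0.4044


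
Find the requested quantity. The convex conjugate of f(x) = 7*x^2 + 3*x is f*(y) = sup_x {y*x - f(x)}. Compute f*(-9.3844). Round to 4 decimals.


f*(y) = sup_x {y*x - a*x^2 - b*x} = sup_x {(y-b)*x - a*x^2}
FOC: (y - b) - 2a*x = 0 => x* = (y - b)/(2a)
x* = (-9.3844 - 3)/(2*7) = -0.8846
f*(-9.3844) = (y-b)^2/(4a) = (-9.3844 - 3)^2/(4*7)
= 153.3734/28 = 5.4776


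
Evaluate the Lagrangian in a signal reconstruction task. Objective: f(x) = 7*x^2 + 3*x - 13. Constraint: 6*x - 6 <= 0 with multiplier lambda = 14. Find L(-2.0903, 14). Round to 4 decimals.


Step 1: Evaluate f(x).
f(-2.0903) = 7*(-2.0903)^2 + 3*(-2.0903) - 13 = 11.3146
Step 2: Evaluate g(x).
g(-2.0903) = 6*-2.0903 - 6 = -18.5418
Step 3: Compute Lagrangian.
L = 11.3146 + 14*-18.5418 = -248.2706


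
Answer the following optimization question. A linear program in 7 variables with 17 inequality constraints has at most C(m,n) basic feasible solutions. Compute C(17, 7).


Each vertex corresponds to some choice of n active constraints out of m, so the number of vertices is at most C(m, n) = m! / (n!(m-n)!).
m = 17, n = 7
Numerator: 17 * 16 * 15 * 14 * 13 * 12 * 11
Denominator: 7! = 5040
C(17, 7) = 19448


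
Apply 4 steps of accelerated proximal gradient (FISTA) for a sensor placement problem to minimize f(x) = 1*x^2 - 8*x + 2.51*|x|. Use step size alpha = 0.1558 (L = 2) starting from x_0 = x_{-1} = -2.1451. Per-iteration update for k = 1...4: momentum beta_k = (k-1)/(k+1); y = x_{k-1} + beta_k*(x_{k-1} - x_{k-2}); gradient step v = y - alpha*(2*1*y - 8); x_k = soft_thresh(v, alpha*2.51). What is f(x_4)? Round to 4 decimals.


FISTA on f(x) = 1*x^2 - 8*x + 2.51*|x|
L = 2, alpha = 0.1558
Iteration 1: beta = 0.0, y = -2.1451 + 0.0*(-2.1451 + 2.1451) = -2.1451
  grad(y) = -12.2902, v = y - alpha*grad = -0.2303
  prox(v) = soft_thresh(-0.2303, 0.3911) = 0.0
Iteration 2: beta = 0.3333, y = 0.0 + 0.3333*(0.0 + 2.1451) = 0.715
  grad(y) = -6.5699, v = y - alpha*grad = 1.7386
  prox(v) = soft_thresh(1.7386, 0.3911) = 1.3476
Iteration 3: beta = 0.5, y = 1.3476 + 0.5*(1.3476 - 0.0) = 2.0214
  grad(y) = -3.9573, v = y - alpha*grad = 2.6379
  prox(v) = soft_thresh(2.6379, 0.3911) = 2.2468
Iteration 4: beta = 0.6, y = 2.2468 + 0.6*(2.2468 - 1.3476) = 2.7864
  grad(y) = -2.4272, v = y - alpha*grad = 3.1646
  prox(v) = soft_thresh(3.1646, 0.3911) = 2.7735
f(x_4) = 1*2.7735^2 - 8*2.7735 + 2.51*|2.7735| = -7.5342


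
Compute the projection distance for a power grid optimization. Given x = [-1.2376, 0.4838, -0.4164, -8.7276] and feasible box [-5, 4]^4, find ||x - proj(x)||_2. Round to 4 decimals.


Project each component onto [-5, 4].
clip(-1.2376) = -1.2376, clip(0.4838) = 0.4838, clip(-0.4164) = -0.4164, clip(-8.7276) = -5.0
Projection = [-1.2376, 0.4838, -0.4164, -5.0]
Squared diffs: [0.0, 0.0, 0.0, 13.895]
Distance = sqrt(13.895) = 3.7276


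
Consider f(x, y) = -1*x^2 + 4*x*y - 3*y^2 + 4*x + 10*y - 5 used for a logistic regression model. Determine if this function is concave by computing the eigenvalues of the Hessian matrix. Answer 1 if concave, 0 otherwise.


The Hessian of f(x,y) = -1*x^2 + 4*x*y - 3*y^2 + 4*x + 10*y - 5 is:
H = [[-2, 4], [4, -6]]
Trace = -2 - 6 = -8
Determinant = -2*-6 - (4)^2 = -4
Discriminant = (-8)^2 - 4*-4 = 80.0
Eigenvalues: lambda_1 = -8.4721, lambda_2 = 0.4721
The function is not concave.

0


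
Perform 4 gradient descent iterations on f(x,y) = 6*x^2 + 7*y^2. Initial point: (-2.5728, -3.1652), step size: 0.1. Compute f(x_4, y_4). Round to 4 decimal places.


Gradient descent on f(x,y) = 6*x^2 + 7*y^2.
Starting point: (-2.5728, -3.1652), alpha = 0.1
Step 1: grad_x = 2*6*-2.5728 = -30.8736, grad_y = 2*7*-3.1652 = -44.3128
  x_1 = -2.5728 - 0.1*-30.8736 = 0.5146
  y_1 = -3.1652 - 0.1*-44.3128 = 1.2661
Step 2: grad_x = 2*6*0.5146 = 6.1747, grad_y = 2*7*1.2661 = 17.7251
  x_2 = 0.5146 - 0.1*6.1747 = -0.1029
  y_2 = 1.2661 - 0.1*17.7251 = -0.5064
Step 3: grad_x = 2*6*-0.1029 = -1.2349, grad_y = 2*7*-0.5064 = -7.09
  x_3 = -0.1029 - 0.1*-1.2349 = 0.0206
  y_3 = -0.5064 - 0.1*-7.09 = 0.2026
Step 4: grad_x = 2*6*0.0206 = 0.247, grad_y = 2*7*0.2026 = 2.836
  x_4 = 0.0206 - 0.1*0.247 = -0.0041
  y_4 = 0.2026 - 0.1*2.836 = -0.081
f(-0.0041, -0.081) = 6*(-0.0041)^2 + 7*(-0.081)^2 = 0.0461


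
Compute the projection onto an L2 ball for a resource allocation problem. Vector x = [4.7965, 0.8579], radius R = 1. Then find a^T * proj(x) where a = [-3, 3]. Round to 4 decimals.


Step 1: Compute ||x|| (intermediates to 6 decimals).
||x|| = sqrt(4.7965^2 + 0.8579^2) = 4.872618
Step 2: Project.
Since ||x|| > R, scale = R/||x|| = 1/4.872618 = 0.205228, proj(x) = scale * x
proj(x) = [0.984376, 0.176065]
Step 3: Dot product.
a^T * proj(x) = -3*0.984376 + 3*0.176065 = -2.4249


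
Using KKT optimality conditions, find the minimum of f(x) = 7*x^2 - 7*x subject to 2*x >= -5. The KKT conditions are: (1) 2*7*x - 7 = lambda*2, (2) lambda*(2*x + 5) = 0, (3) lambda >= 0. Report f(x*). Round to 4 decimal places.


Step 1: Try lambda = 0 (constraint inactive).
Stationarity: 2*7*x - 7 = 0
x* = 7/(2*7) = 0.5
Check constraint: 2*0.5 = 1.0 >= -5 -- satisfied.
Step 2: Compute optimal value.
f(x*) = 7*0.5^2 - 7*0.5 = -1.75


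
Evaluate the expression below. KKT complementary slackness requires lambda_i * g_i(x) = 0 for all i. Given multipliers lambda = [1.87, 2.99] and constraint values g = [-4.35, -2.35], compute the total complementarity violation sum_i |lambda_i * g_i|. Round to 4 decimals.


KKT complementary slackness check:
lambda_1 * g_1 = 1.87 * -4.35 = -8.1345
lambda_2 * g_2 = 2.99 * -2.35 = -7.0265
Total violation = 8.1345 + 7.0265 = 15.161


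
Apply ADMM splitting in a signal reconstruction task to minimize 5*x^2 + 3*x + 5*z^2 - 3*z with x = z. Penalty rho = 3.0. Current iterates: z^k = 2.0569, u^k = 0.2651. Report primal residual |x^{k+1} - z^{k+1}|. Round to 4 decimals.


ADMM iteration with rho = 3.0, z^k = 2.0569, u^k = 0.2651
Step 1: x-update.
Minimize 5*x^2 + 3*x + (3.0/2)*(x - 2.0569 + 0.2651)^2
FOC: (2*5 + 3.0)*x = -3 + 3.0*(2.0569 - 0.2651)
x^{k+1} = 0.1827
Step 2: z-update.
Minimize 5*z^2 - 3*z + (3.0/2)*(0.1827 - z + 0.2651)^2
FOC: (2*5 + 3.0)*z = 3 + 3.0*(0.1827 + 0.2651)
z^{k+1} = 0.3341
Step 3: u-update.
u^{k+1} = 0.2651 + 0.1827 - 0.3341 = 0.1137
Step 4: Primal residual = |0.1827 - 0.3341| = 0.1514


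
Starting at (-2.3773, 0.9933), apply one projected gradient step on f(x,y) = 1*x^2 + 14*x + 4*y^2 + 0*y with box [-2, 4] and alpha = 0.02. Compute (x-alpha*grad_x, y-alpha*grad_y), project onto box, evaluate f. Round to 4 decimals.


Step 1: Compute gradient at (-2.3773, 0.9933).
grad_x = 2*1*-2.3773 + 14 = 9.2454
grad_y = 2*4*0.9933 + 0 = 7.9464
Step 2: Gradient step.
x_raw = -2.3773 - 0.02*9.2454 = -2.5622
y_raw = 0.9933 - 0.02*7.9464 = 0.8344
Step 3: Project onto [-2, 4].
x_proj = clip(-2.5622) = -2.0
y_proj = clip(0.8344) = 0.8344
Step 4: Evaluate f.
f(-2.0, 0.8344) = -21.2153


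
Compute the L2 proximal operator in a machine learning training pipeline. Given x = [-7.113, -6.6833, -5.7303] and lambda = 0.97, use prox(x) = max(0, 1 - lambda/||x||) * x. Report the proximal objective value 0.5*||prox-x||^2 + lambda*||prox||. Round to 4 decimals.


Step 1: Compute ||x||.
||x|| = 11.318
Step 2: Compute scaling factor.
scale = max(0, 1 - 0.97/11.318) = 0.9143
Step 3: prox(x) = [-6.5034, -6.1105, -5.2392]
||prox(x)|| = 10.348
Step 4: Proximal objective.
0.5*||prox-x||^2 = 0.4705
lambda*||prox|| = 10.0376
Total = 10.508


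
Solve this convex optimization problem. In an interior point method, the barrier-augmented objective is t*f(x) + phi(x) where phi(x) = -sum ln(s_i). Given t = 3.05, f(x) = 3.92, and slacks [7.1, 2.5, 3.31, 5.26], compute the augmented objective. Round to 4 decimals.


Step 1: Compute log-barrier.
ln values: [1.9601, 0.9163, 1.1969, 1.6601]
phi = -(1.9601 + 0.9163 + 1.1969 + 1.6601) = -5.7335
Step 2: Compute augmented objective.
t*f(x) = 3.05*3.92 = 11.956
Total = 11.956 - 5.7335 = 6.2225


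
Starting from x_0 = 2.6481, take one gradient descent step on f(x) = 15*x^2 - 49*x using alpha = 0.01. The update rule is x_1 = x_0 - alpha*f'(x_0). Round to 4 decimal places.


We compute the gradient at x_0 and apply the update.
f'(x) = 30*x - 49
f'(2.6481) = 30*2.6481 - 49 = 30.443
x_1 = 2.6481 - 0.01*30.443 = 2.3437


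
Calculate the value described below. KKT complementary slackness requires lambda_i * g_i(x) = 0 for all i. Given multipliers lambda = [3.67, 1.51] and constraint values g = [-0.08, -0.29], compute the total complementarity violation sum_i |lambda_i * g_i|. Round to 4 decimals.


KKT complementary slackness check:
lambda_1 * g_1 = 3.67 * -0.08 = -0.2936
lambda_2 * g_2 = 1.51 * -0.29 = -0.4379
Total violation = 0.2936 + 0.4379 = 0.7315


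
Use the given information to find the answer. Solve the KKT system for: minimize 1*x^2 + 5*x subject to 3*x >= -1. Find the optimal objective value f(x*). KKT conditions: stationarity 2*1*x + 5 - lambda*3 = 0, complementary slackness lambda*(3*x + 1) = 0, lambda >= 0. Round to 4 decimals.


Step 1: Try lambda = 0 (constraint inactive).
x_unc = -5/(2*1) = -2.5
Check: 3*-2.5 = -7.5 < -1 -- violated!
Step 2: Constraint must be active: 3*x = -1
x* = -1/3 = -0.3333 (rounded; the exact value -1/3 is used below)
lambda = (2*1*(-1/3) + 5)/3 = 1.4444
Step 3: Compute optimal value.
f(x*) = 1*(-1/3)^2 + 5*(-1/3) = -1.5556


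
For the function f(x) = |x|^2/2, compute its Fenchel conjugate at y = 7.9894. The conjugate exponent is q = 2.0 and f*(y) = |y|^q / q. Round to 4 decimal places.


The conjugate exponent q satisfies 1/p + 1/q = 1.
p = 2, so q = 2/(2 - 1) = 2.0
|y|^q = 7.9894^2.0 = 63.8305
f*(7.9894) = 63.8305 / 2.0 = 31.9153


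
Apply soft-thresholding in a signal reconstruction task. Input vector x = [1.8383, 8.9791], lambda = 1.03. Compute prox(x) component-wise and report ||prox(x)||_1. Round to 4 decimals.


Soft-thresholding with lambda = 1.03:
prox(1.8383) = sign(1.8383)*max(|1.8383| - 1.03, 0) = 0.8083
prox(8.9791) = sign(8.9791)*max(|8.9791| - 1.03, 0) = 7.9491
prox(x) = [0.8083, 7.9491]
||prox(x)||_1 = 0.8083 + 7.9491 = 8.7574


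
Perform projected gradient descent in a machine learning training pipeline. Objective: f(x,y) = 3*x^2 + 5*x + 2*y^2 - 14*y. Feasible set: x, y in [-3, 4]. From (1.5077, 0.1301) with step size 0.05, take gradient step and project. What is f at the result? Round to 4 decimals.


Step 1: Compute gradient at (1.5077, 0.1301).
grad_x = 2*3*1.5077 + 5 = 14.0462
grad_y = 2*2*0.1301 - 14 = -13.4796
Step 2: Gradient step.
x_raw = 1.5077 - 0.05*14.0462 = 0.8054
y_raw = 0.1301 - 0.05*-13.4796 = 0.8041
Step 3: Project onto [-3, 4].
x_proj = clip(0.8054) = 0.8054
y_proj = clip(0.8041) = 0.8041
Step 4: Evaluate f.
f(0.8054, 0.8041) = -3.9911


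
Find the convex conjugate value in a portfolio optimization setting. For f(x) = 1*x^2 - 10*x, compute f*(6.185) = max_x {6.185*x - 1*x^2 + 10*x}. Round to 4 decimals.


f*(y) = sup_x {y*x - a*x^2 - b*x} = sup_x {(y-b)*x - a*x^2}
FOC: (y - b) - 2a*x = 0 => x* = (y - b)/(2a)
x* = (6.185 + 10)/(2*1) = 8.0925
f*(6.185) = (y-b)^2/(4a) = (6.185 + 10)^2/(4*1)
= 261.9542/4 = 65.4886


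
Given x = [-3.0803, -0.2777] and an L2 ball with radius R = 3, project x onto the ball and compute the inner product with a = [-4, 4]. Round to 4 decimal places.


Step 1: Compute ||x|| (intermediates to 6 decimals).
||x|| = sqrt((-3.0803)^2 + (-0.2777)^2) = 3.092792
Step 2: Project.
Since ||x|| > R, scale = R/||x|| = 3/3.092792 = 0.969997, proj(x) = scale * x
proj(x) = [-2.987882, -0.269368]
Step 3: Dot product.
a^T * proj(x) = -4*(-2.987882) + 4*(-0.269368) = 10.8741


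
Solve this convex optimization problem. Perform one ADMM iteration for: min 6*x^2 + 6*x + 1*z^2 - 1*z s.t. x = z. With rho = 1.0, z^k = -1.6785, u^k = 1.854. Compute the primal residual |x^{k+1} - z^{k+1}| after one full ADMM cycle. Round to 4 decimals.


ADMM iteration with rho = 1.0, z^k = -1.6785, u^k = 1.854
Step 1: x-update.
Minimize 6*x^2 + 6*x + (1.0/2)*(x + 1.6785 + 1.854)^2
FOC: (2*6 + 1.0)*x = -6 + 1.0*(-1.6785 - 1.854)
x^{k+1} = -0.7333
Step 2: z-update.
Minimize 1*z^2 - 1*z + (1.0/2)*(-0.7333 - z + 1.854)^2
FOC: (2*1 + 1.0)*z = 1 + 1.0*(-0.7333 + 1.854)
z^{k+1} = 0.7069
Step 3: u-update.
u^{k+1} = 1.854 - 0.7333 - 0.7069 = 0.4138
Step 4: Primal residual = |-0.7333 - 0.7069| = 1.4402


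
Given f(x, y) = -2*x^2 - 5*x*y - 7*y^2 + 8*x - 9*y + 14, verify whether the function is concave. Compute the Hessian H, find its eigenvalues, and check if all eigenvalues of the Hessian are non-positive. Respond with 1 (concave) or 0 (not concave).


The Hessian of f(x,y) = -2*x^2 - 5*x*y - 7*y^2 + 8*x - 9*y + 14 is:
H = [[-4, -5], [-5, -14]]
Trace = -4 - 14 = -18
Determinant = -4*-14 - (-5)^2 = 31
Discriminant = (-18)^2 - 4*31 = 200.0
Eigenvalues: lambda_1 = -16.0711, lambda_2 = -1.9289
The function is concave.

1


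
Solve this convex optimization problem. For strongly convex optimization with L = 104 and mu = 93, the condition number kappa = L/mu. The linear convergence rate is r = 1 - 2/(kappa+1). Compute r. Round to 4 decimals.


Step 1: Compute the condition number.
kappa = L/mu = 104/93 = 1.1183
Step 2: Compute the convergence rate.
r = 1 - 2/(kappa + 1) = 1 - 2*mu/(L + mu) = (L - mu)/(L + mu) = 11/197 = 0.0558


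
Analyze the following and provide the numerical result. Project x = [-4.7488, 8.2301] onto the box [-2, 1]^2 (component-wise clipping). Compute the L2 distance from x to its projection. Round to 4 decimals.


Project each component onto [-2, 1].
clip(-4.7488) = -2.0, clip(8.2301) = 1.0
Projection = [-2.0, 1.0]
Squared diffs: [7.5559, 52.2743]
Distance = sqrt(59.8302) = 7.735


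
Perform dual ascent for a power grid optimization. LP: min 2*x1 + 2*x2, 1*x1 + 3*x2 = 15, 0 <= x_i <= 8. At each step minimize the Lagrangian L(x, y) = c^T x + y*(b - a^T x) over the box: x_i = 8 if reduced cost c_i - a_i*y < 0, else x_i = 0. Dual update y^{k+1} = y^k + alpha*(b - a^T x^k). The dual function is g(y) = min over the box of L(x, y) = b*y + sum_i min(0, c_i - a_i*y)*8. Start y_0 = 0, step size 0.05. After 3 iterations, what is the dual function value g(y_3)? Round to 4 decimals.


Dual ascent for LP: min 2*x1 + 2*x2, 1*x1 + 3*x2 = 15, 0 <= x_i <= 8
Step 1: y^k = 0.0, reduced costs: (2.0, 2.0)
  x^k = (0.0, 0.0), subgradient = b - a^T x = 15.0
  y^{k+1} = 0.0 + 0.05*15.0 = 0.75
Step 2: y^k = 0.75, reduced costs: (1.25, -0.25)
  x^k = (0.0, 8.0), subgradient = b - a^T x = -9.0
  y^{k+1} = 0.75 + 0.05*-9.0 = 0.3
Step 3: y^k = 0.3, reduced costs: (1.7, 1.1)
  x^k = (0.0, 0.0), subgradient = b - a^T x = 15.0
  y^{k+1} = 0.3 + 0.05*15.0 = 1.05
Dual objective at y_3 = 1.05: reduced costs (0.95, -1.15), box minimizer x = (0.0, 8.0)
g(y_3) = b*y + (c1 - a1*y)*x1 + (c2 - a2*y)*x2 = 15*1.05 + 0.95*0.0 + (-1.15)*8.0 = 15.75 + 0.0 - 9.2 = 6.55


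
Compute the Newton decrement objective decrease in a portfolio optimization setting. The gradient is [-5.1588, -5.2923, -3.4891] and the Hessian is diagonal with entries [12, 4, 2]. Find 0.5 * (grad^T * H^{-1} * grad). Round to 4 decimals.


Step 1: H is diagonal, so H^(-1) * g = [-0.4299, -1.3231, -1.7446].
Step 2: g^T H^(-1) g = sum_i g_i^2 / H_ii
  = (-5.1588)^2/12 + (-5.2923)^2/4 + (-3.4891)^2/2
  = 2.2178 + 7.0021 + 6.0869 = 15.3068
Step 3: Objective decrease = 0.5 * g^T H^(-1) g = 7.6534


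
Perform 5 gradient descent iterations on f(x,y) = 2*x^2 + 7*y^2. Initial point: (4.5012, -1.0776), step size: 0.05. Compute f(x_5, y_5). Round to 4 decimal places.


Gradient descent on f(x,y) = 2*x^2 + 7*y^2.
Starting point: (4.5012, -1.0776), alpha = 0.05
Step 1: grad_x = 2*2*4.5012 = 18.0048, grad_y = 2*7*-1.0776 = -15.0864
  x_1 = 4.5012 - 0.05*18.0048 = 3.601
  y_1 = -1.0776 - 0.05*-15.0864 = -0.3233
Step 2: grad_x = 2*2*3.601 = 14.4038, grad_y = 2*7*-0.3233 = -4.5259
  x_2 = 3.601 - 0.05*14.4038 = 2.8808
  y_2 = -0.3233 - 0.05*-4.5259 = -0.097
Step 3: grad_x = 2*2*2.8808 = 11.5231, grad_y = 2*7*-0.097 = -1.3578
  x_3 = 2.8808 - 0.05*11.5231 = 2.3046
  y_3 = -0.097 - 0.05*-1.3578 = -0.0291
Step 4: grad_x = 2*2*2.3046 = 9.2185, grad_y = 2*7*-0.0291 = -0.4073
  x_4 = 2.3046 - 0.05*9.2185 = 1.8437
  y_4 = -0.0291 - 0.05*-0.4073 = -0.0087
Step 5: grad_x = 2*2*1.8437 = 7.3748, grad_y = 2*7*-0.0087 = -0.1222
  x_5 = 1.8437 - 0.05*7.3748 = 1.475
  y_5 = -0.0087 - 0.05*-0.1222 = -0.0026
f(1.475, -0.0026) = 2*1.475^2 + 7*(-0.0026)^2 = 4.351


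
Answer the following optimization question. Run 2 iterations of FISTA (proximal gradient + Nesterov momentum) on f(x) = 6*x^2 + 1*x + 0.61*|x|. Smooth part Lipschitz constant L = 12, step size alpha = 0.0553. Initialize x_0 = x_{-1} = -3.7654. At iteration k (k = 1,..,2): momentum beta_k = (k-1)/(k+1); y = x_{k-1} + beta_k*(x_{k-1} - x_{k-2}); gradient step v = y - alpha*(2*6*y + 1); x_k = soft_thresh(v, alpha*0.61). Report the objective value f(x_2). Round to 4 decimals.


FISTA on f(x) = 6*x^2 + 1*x + 0.61*|x|
L = 12, alpha = 0.0553
Iteration 1: beta = 0.0, y = -3.7654 + 0.0*(-3.7654 + 3.7654) = -3.7654
  grad(y) = -44.1848, v = y - alpha*grad = -1.322
  prox(v) = soft_thresh(-1.322, 0.0337) = -1.2882
Iteration 2: beta = 0.3333, y = -1.2882 + 0.3333*(-1.2882 + 3.7654) = -0.4625
  grad(y) = -4.5504, v = y - alpha*grad = -0.2109
  prox(v) = soft_thresh(-0.2109, 0.0337) = -0.1772
f(x_2) = 6*(-0.1772)^2 + 1*(-0.1772) + 0.61*|-0.1772| = 0.1192


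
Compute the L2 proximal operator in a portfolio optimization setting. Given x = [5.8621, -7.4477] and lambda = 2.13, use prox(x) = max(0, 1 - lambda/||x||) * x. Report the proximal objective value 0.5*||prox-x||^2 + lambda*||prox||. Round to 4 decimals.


Step 1: Compute ||x||.
||x|| = 9.478
Step 2: Compute scaling factor.
scale = max(0, 1 - 2.13/9.478) = 0.7753
Step 3: prox(x) = [4.5447, -5.774]
||prox(x)|| = 7.348
Step 4: Proximal objective.
0.5*||prox-x||^2 = 2.2685
lambda*||prox|| = 15.6512
Total = 17.9197


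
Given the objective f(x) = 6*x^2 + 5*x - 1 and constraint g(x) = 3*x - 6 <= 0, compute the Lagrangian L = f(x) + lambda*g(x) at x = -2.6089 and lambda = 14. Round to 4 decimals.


Step 1: Evaluate f(x).
f(-2.6089) = 6*(-2.6089)^2 + 5*(-2.6089) - 1 = 26.7937
Step 2: Evaluate g(x).
g(-2.6089) = 3*-2.6089 - 6 = -13.8267
Step 3: Compute Lagrangian.
L = 26.7937 + 14*-13.8267 = -166.7801


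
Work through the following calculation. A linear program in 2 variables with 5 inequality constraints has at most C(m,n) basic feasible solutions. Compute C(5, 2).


Each vertex corresponds to some choice of n active constraints out of m, so the number of vertices is at most C(m, n) = m! / (n!(m-n)!).
m = 5, n = 2
Numerator: 5 * 4
Denominator: 2! = 2
C(5, 2) = 10


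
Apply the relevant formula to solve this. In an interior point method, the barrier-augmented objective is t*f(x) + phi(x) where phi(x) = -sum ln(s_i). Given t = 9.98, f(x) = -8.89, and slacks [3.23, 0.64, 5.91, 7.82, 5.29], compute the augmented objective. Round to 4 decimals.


Step 1: Compute log-barrier.
ln values: [1.1725, -0.4463, 1.7766, 2.0567, 1.6658]
phi = -(1.1725 - 0.4463 + 1.7766 + 2.0567 + 1.6658) = -6.2253
Step 2: Compute augmented objective.
t*f(x) = 9.98*-8.89 = -88.7222
Total = -88.7222 - 6.2253 = -94.9475


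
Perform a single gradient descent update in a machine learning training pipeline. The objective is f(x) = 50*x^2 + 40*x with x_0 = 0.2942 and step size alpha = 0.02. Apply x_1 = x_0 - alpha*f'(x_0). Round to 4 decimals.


We compute the gradient at x_0 and apply the update.
f'(x) = 100*x + 40
f'(0.2942) = 100*0.2942 + 40 = 69.42
x_1 = 0.2942 - 0.02*69.42 = -1.0942


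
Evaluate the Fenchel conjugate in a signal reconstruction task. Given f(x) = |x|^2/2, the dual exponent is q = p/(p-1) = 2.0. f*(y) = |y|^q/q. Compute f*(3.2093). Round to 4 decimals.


The conjugate exponent q satisfies 1/p + 1/q = 1.
p = 2, so q = 2/(2 - 1) = 2.0
|y|^q = 3.2093^2.0 = 10.2996
f*(3.2093) = 10.2996 / 2.0 = 5.1498


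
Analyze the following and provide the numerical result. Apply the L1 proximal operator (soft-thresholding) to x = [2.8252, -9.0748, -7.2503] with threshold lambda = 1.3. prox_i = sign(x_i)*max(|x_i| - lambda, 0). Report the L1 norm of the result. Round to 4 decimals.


Soft-thresholding with lambda = 1.3:
prox(2.8252) = sign(2.8252)*max(|2.8252| - 1.3, 0) = 1.5252
prox(-9.0748) = sign(-9.0748)*max(|-9.0748| - 1.3, 0) = -7.7748
prox(-7.2503) = sign(-7.2503)*max(|-7.2503| - 1.3, 0) = -5.9503
prox(x) = [1.5252, -7.7748, -5.9503]
||prox(x)||_1 = 1.5252 + 7.7748 + 5.9503 = 15.2503


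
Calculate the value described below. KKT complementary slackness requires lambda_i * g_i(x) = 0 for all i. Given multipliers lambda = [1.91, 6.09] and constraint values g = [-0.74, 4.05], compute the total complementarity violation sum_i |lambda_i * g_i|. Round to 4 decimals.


KKT complementary slackness check:
lambda_1 * g_1 = 1.91 * -0.74 = -1.4134
lambda_2 * g_2 = 6.09 * 4.05 = 24.6645
Total violation = 1.4134 + 24.6645 = 26.0779


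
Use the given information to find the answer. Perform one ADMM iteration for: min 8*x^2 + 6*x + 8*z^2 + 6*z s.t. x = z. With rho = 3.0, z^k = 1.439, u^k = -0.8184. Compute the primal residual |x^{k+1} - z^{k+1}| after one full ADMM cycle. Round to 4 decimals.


ADMM iteration with rho = 3.0, z^k = 1.439, u^k = -0.8184
Step 1: x-update.
Minimize 8*x^2 + 6*x + (3.0/2)*(x - 1.439 - 0.8184)^2
FOC: (2*8 + 3.0)*x = -6 + 3.0*(1.439 + 0.8184)
x^{k+1} = 0.0406
Step 2: z-update.
Minimize 8*z^2 + 6*z + (3.0/2)*(0.0406 - z - 0.8184)^2
FOC: (2*8 + 3.0)*z = -6 + 3.0*(0.0406 - 0.8184)
z^{k+1} = -0.4386
Step 3: u-update.
u^{k+1} = -0.8184 + 0.0406 + 0.4386 = -0.3392
Step 4: Primal residual = |0.0406 + 0.4386| = 0.4792


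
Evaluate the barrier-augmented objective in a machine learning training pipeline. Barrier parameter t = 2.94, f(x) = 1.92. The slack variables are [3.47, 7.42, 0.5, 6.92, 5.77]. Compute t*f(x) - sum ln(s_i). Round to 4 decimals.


Step 1: Compute log-barrier.
ln values: [1.2442, 2.0042, -0.6931, 1.9344, 1.7527]
phi = -(1.2442 + 2.0042 - 0.6931 + 1.9344 + 1.7527) = -6.2423
Step 2: Compute augmented objective.
t*f(x) = 2.94*1.92 = 5.6448
Total = 5.6448 - 6.2423 = -0.5975


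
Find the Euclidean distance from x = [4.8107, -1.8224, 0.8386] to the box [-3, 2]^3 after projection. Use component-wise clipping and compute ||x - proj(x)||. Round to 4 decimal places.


Project each component onto [-3, 2].
clip(4.8107) = 2.0, clip(-1.8224) = -1.8224, clip(0.8386) = 0.8386
Projection = [2.0, -1.8224, 0.8386]
Squared diffs: [7.9, 0.0, 0.0]
Distance = sqrt(7.9) = 2.8107


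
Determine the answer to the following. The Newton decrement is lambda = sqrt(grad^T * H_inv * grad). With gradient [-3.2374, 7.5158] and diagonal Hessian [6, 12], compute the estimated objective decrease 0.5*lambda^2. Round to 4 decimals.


Step 1: H is diagonal, so H^(-1) * g = [-0.5396, 0.6263].
Step 2: g^T H^(-1) g = sum_i g_i^2 / H_ii
  = (-3.2374)^2/6 + (7.5158)^2/12
  = 1.7468 + 4.7073 = 6.4541
Step 3: Objective decrease = 0.5 * g^T H^(-1) g = 3.227


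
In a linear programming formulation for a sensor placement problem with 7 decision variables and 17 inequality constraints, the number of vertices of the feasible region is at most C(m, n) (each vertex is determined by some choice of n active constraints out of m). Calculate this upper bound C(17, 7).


Each vertex corresponds to some choice of n active constraints out of m, so the number of vertices is at most C(m, n) = m! / (n!(m-n)!).
m = 17, n = 7
Numerator: 17 * 16 * 15 * 14 * 13 * 12 * 11
Denominator: 7! = 5040
C(17, 7) = 19448


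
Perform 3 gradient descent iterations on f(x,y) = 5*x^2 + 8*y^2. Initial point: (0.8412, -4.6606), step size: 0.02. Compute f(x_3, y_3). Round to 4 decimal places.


Gradient descent on f(x,y) = 5*x^2 + 8*y^2.
Starting point: (0.8412, -4.6606), alpha = 0.02
Step 1: grad_x = 2*5*0.8412 = 8.412, grad_y = 2*8*-4.6606 = -74.5696
  x_1 = 0.8412 - 0.02*8.412 = 0.673
  y_1 = -4.6606 - 0.02*-74.5696 = -3.1692
Step 2: grad_x = 2*5*0.673 = 6.7296, grad_y = 2*8*-3.1692 = -50.7073
  x_2 = 0.673 - 0.02*6.7296 = 0.5384
  y_2 = -3.1692 - 0.02*-50.7073 = -2.1551
Step 3: grad_x = 2*5*0.5384 = 5.3837, grad_y = 2*8*-2.1551 = -34.481
  x_3 = 0.5384 - 0.02*5.3837 = 0.4307
  y_3 = -2.1551 - 0.02*-34.481 = -1.4654
f(0.4307, -1.4654) = 5*0.4307^2 + 8*(-1.4654)^2 = 18.1076


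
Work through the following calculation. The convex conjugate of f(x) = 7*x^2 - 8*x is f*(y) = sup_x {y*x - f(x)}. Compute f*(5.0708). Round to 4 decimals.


f*(y) = sup_x {y*x - a*x^2 - b*x} = sup_x {(y-b)*x - a*x^2}
FOC: (y - b) - 2a*x = 0 => x* = (y - b)/(2a)
x* = (5.0708 + 8)/(2*7) = 0.9336
f*(5.0708) = (y-b)^2/(4a) = (5.0708 + 8)^2/(4*7)
= 170.8458/28 = 6.1016


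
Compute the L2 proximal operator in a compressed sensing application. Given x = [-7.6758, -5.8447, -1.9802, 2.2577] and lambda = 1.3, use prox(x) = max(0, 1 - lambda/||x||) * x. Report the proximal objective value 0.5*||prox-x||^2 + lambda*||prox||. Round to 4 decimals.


Step 1: Compute ||x||.
||x|| = 10.1043
Step 2: Compute scaling factor.
scale = max(0, 1 - 1.3/10.1043) = 0.8713
Step 3: prox(x) = [-6.6882, -5.0927, -1.7254, 1.9672]
||prox(x)|| = 8.8043
Step 4: Proximal objective.
0.5*||prox-x||^2 = 0.845
lambda*||prox|| = 11.4456
Total = 12.2906


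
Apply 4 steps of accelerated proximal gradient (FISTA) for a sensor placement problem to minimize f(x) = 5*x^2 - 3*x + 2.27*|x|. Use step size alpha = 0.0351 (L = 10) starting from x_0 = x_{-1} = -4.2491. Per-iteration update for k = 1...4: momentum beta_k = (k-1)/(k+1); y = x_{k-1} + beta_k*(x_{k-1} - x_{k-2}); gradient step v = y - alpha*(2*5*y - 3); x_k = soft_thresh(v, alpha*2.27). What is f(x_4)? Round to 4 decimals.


FISTA on f(x) = 5*x^2 - 3*x + 2.27*|x|
L = 10, alpha = 0.0351
Iteration 1: beta = 0.0, y = -4.2491 + 0.0*(-4.2491 + 4.2491) = -4.2491
  grad(y) = -45.491, v = y - alpha*grad = -2.6524
  prox(v) = soft_thresh(-2.6524, 0.0797) = -2.5727
Iteration 2: beta = 0.3333, y = -2.5727 + 0.3333*(-2.5727 + 4.2491) = -2.0139
  grad(y) = -23.1389, v = y - alpha*grad = -1.2017
  prox(v) = soft_thresh(-1.2017, 0.0797) = -1.122
Iteration 3: beta = 0.5, y = -1.122 + 0.5*(-1.122 + 2.5727) = -0.3967
  grad(y) = -6.9671, v = y - alpha*grad = -0.1522
  prox(v) = soft_thresh(-0.1522, 0.0797) = -0.0725
Iteration 4: beta = 0.6, y = -0.0725 + 0.6*(-0.0725 + 1.122) = 0.5572
  grad(y) = 2.5724, v = y - alpha*grad = 0.467
  prox(v) = soft_thresh(0.467, 0.0797) = 0.3873
f(x_4) = 5*0.3873^2 - 3*0.3873 + 2.27*|0.3873| = 0.4672


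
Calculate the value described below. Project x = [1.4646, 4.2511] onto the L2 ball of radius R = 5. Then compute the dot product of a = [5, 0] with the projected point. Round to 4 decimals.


Step 1: Compute ||x|| (intermediates to 6 decimals).
||x|| = sqrt(1.4646^2 + 4.2511^2) = 4.496321
Step 2: Project.
Since ||x|| <= R, proj = x (no scaling needed).
proj(x) = [1.4646, 4.2511]
Step 3: Dot product.
a^T * proj(x) = 5*1.4646 + 0*4.2511 = 7.323


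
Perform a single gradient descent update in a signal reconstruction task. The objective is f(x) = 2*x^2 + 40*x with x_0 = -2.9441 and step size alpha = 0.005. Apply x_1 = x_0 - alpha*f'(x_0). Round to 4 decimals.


We compute the gradient at x_0 and apply the update.
f'(x) = 4*x + 40
f'(-2.9441) = 4*-2.9441 + 40 = 28.2236
x_1 = -2.9441 - 0.005*28.2236 = -3.0852


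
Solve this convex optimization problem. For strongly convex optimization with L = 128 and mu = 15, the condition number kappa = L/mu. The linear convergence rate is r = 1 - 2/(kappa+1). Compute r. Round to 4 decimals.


Step 1: Compute the condition number.
kappa = L/mu = 128/15 = 8.5333
Step 2: Compute the convergence rate.
r = 1 - 2/(kappa + 1) = 1 - 2*mu/(L + mu) = (L - mu)/(L + mu) = 113/143 = 0.7902


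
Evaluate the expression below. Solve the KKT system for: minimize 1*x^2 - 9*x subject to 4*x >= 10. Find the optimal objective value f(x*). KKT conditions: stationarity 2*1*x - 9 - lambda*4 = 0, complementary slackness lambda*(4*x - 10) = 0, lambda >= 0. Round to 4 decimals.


Step 1: Try lambda = 0 (constraint inactive).
Stationarity: 2*1*x - 9 = 0
x* = 9/(2*1) = 4.5
Check constraint: 4*4.5 = 18.0 >= 10 -- satisfied.
Step 2: Compute optimal value.
f(x*) = 1*4.5^2 - 9*4.5 = -20.25


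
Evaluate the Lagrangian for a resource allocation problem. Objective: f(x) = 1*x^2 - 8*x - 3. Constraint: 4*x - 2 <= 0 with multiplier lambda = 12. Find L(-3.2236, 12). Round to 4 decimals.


Step 1: Evaluate f(x).
f(-3.2236) = 1*(-3.2236)^2 - 8*(-3.2236) - 3 = 33.1804
Step 2: Evaluate g(x).
g(-3.2236) = 4*-3.2236 - 2 = -14.8944
Step 3: Compute Lagrangian.
L = 33.1804 + 12*-14.8944 = -145.5524


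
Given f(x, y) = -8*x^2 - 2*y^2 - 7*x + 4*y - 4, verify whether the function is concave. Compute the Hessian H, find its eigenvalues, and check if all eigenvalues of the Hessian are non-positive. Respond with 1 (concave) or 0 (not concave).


The Hessian of f(x,y) = -8*x^2 - 2*y^2 - 7*x + 4*y - 4 is:
H = [[-16, 0], [0, -4]]
Trace = -16 - 4 = -20
Determinant = -16*-4 - (0)^2 = 64
Discriminant = (-20)^2 - 4*64 = 144.0
Eigenvalues: lambda_1 = -16.0, lambda_2 = -4.0
The function is concave.

1
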